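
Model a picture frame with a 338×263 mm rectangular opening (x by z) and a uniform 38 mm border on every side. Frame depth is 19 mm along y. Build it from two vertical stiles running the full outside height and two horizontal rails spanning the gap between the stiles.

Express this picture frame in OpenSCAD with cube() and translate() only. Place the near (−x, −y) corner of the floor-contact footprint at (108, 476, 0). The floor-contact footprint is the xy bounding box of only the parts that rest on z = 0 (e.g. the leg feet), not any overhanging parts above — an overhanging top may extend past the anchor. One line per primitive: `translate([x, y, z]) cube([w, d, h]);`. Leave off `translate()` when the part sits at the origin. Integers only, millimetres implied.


translate([108, 476, 0]) cube([38, 19, 339]);
translate([484, 476, 0]) cube([38, 19, 339]);
translate([146, 476, 0]) cube([338, 19, 38]);
translate([146, 476, 301]) cube([338, 19, 38]);


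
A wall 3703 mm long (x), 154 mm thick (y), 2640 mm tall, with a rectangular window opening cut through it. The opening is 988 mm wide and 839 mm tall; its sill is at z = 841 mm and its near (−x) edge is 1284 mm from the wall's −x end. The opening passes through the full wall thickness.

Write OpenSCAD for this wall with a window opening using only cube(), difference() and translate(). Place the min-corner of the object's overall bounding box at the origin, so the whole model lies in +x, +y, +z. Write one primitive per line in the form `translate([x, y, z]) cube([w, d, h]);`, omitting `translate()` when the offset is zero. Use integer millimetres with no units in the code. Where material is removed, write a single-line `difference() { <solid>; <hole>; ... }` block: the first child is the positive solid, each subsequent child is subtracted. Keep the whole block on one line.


difference() { cube([3703, 154, 2640]); translate([1284, 0, 841]) cube([988, 154, 839]); }


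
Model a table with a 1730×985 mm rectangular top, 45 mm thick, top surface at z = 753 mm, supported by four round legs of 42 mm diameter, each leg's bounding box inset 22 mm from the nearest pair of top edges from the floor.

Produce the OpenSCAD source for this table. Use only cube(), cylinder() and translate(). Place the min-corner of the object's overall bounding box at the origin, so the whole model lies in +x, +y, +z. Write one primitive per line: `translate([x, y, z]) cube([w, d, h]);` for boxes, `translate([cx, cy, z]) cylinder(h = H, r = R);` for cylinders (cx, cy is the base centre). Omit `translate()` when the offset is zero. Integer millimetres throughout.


translate([0, 0, 708]) cube([1730, 985, 45]);
translate([43, 43, 0]) cylinder(h = 708, r = 21);
translate([1687, 43, 0]) cylinder(h = 708, r = 21);
translate([43, 942, 0]) cylinder(h = 708, r = 21);
translate([1687, 942, 0]) cylinder(h = 708, r = 21);


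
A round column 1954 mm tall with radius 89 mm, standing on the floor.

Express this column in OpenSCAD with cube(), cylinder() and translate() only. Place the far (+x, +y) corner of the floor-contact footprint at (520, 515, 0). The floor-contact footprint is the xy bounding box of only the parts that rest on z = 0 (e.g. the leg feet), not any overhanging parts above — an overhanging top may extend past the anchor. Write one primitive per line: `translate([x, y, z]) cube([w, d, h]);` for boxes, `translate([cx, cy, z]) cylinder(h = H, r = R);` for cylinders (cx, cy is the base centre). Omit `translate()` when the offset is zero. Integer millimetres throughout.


translate([431, 426, 0]) cylinder(h = 1954, r = 89);


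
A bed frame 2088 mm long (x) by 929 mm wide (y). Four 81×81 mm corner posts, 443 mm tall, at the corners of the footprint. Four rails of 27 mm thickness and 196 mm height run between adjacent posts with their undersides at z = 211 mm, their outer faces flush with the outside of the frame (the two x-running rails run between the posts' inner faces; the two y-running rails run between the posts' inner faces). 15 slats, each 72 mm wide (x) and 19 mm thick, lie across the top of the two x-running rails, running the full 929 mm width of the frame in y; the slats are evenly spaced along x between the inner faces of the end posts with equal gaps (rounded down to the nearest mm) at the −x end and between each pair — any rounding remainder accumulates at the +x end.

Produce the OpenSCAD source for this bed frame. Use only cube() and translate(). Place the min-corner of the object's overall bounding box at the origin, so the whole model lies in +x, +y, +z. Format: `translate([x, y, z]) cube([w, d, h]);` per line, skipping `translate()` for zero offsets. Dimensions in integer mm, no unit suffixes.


// slat z = rail_z + rail_h = 211 + 196 = 407
// slat gap = ⌊(1926 − 15·72) / 16⌋ = 52
cube([81, 81, 443]);
translate([0, 848, 0]) cube([81, 81, 443]);
translate([2007, 0, 0]) cube([81, 81, 443]);
translate([2007, 848, 0]) cube([81, 81, 443]);
translate([81, 0, 211]) cube([1926, 27, 196]);
translate([81, 902, 211]) cube([1926, 27, 196]);
translate([0, 81, 211]) cube([27, 767, 196]);
translate([2061, 81, 211]) cube([27, 767, 196]);
translate([133, 0, 407]) cube([72, 929, 19]);
translate([257, 0, 407]) cube([72, 929, 19]);
translate([381, 0, 407]) cube([72, 929, 19]);
translate([505, 0, 407]) cube([72, 929, 19]);
translate([629, 0, 407]) cube([72, 929, 19]);
translate([753, 0, 407]) cube([72, 929, 19]);
translate([877, 0, 407]) cube([72, 929, 19]);
translate([1001, 0, 407]) cube([72, 929, 19]);
translate([1125, 0, 407]) cube([72, 929, 19]);
translate([1249, 0, 407]) cube([72, 929, 19]);
translate([1373, 0, 407]) cube([72, 929, 19]);
translate([1497, 0, 407]) cube([72, 929, 19]);
translate([1621, 0, 407]) cube([72, 929, 19]);
translate([1745, 0, 407]) cube([72, 929, 19]);
translate([1869, 0, 407]) cube([72, 929, 19]);


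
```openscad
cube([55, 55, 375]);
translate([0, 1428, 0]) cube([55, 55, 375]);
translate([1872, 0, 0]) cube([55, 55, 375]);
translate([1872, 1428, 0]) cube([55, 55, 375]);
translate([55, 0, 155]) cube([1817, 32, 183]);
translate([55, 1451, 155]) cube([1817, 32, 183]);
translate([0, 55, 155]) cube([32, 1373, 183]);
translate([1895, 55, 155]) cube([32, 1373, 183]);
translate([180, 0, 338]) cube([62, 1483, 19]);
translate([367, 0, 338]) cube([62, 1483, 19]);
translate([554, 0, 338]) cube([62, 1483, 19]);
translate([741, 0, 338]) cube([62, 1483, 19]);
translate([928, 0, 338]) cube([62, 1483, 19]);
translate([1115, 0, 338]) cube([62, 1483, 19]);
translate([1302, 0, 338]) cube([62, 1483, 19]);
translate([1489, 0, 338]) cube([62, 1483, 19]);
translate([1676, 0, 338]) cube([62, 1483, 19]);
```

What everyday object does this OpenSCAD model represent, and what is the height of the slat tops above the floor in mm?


A bed frame. The slat-top height is 357 mm.

Four posts, four rails, and a row of slats — a bed frame. Slats sit on the rails at z = 155 + 183 = 338; with slat thickness 19, the top is 357 mm.


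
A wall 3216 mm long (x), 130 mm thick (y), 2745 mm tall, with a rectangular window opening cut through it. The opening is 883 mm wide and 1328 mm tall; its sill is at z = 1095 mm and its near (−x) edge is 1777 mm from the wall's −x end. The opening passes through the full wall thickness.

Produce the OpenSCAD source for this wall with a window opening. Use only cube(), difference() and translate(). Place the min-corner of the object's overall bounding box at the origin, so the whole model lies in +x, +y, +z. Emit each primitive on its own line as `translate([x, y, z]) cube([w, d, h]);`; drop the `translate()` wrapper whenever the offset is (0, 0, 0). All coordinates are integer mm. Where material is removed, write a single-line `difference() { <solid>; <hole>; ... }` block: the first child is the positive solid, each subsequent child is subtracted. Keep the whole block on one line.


difference() { cube([3216, 130, 2745]); translate([1777, 0, 1095]) cube([883, 130, 1328]); }


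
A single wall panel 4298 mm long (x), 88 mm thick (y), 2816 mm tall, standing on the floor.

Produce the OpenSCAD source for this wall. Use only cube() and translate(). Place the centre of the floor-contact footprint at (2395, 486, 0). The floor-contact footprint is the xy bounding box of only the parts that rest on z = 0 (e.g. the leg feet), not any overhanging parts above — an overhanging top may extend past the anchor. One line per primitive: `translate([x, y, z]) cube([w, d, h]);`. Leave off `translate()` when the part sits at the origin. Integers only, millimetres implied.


translate([246, 442, 0]) cube([4298, 88, 2816]);


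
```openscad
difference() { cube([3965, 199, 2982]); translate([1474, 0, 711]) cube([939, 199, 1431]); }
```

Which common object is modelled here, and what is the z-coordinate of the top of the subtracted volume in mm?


A wall with a window opening. The window head height is 2142 mm.

A wall with a rectangular opening subtracted — a window. Sill at z = 711, opening 1431 mm tall, so the head is at 711 + 1431 = 2142 mm.


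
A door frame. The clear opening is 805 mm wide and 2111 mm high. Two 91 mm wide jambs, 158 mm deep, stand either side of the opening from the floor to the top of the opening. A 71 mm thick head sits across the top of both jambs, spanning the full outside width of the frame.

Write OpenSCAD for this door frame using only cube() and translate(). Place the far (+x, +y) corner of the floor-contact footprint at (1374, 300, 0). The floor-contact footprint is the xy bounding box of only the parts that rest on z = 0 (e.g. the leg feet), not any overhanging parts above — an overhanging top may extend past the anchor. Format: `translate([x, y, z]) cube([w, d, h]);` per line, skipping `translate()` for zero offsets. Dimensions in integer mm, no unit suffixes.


translate([387, 142, 0]) cube([91, 158, 2111]);
translate([1283, 142, 0]) cube([91, 158, 2111]);
translate([387, 142, 2111]) cube([987, 158, 71]);


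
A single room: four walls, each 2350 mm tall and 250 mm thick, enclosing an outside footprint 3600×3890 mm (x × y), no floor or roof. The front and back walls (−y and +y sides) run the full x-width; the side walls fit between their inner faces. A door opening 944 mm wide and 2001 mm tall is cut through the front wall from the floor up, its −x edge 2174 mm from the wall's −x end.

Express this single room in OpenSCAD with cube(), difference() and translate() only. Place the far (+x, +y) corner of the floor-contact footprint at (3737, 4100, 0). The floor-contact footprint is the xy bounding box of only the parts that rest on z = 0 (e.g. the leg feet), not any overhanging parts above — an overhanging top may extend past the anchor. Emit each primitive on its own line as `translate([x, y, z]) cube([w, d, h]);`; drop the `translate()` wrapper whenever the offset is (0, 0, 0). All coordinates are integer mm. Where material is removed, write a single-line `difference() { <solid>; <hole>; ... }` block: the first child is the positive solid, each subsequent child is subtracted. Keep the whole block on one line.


difference() { translate([137, 210, 0]) cube([3600, 250, 2350]); translate([2311, 210, 0]) cube([944, 250, 2001]); }
translate([137, 3850, 0]) cube([3600, 250, 2350]);
translate([137, 460, 0]) cube([250, 3390, 2350]);
translate([3487, 460, 0]) cube([250, 3390, 2350]);


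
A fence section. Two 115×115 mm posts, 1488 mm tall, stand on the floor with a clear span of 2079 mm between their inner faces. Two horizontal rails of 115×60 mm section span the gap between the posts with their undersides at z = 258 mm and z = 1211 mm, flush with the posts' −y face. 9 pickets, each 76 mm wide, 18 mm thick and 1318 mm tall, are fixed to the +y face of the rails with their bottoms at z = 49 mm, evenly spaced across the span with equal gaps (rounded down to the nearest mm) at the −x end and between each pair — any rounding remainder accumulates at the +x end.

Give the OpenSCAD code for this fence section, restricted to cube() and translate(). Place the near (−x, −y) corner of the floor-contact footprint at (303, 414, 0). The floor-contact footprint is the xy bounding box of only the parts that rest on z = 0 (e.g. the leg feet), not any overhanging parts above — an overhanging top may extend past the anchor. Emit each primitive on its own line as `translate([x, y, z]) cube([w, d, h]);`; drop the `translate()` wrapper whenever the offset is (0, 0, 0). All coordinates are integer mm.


translate([303, 414, 0]) cube([115, 115, 1488]);
translate([2497, 414, 0]) cube([115, 115, 1488]);
translate([418, 414, 258]) cube([2079, 115, 60]);
translate([418, 414, 1211]) cube([2079, 115, 60]);
translate([557, 529, 49]) cube([76, 18, 1318]);
translate([772, 529, 49]) cube([76, 18, 1318]);
translate([987, 529, 49]) cube([76, 18, 1318]);
translate([1202, 529, 49]) cube([76, 18, 1318]);
translate([1417, 529, 49]) cube([76, 18, 1318]);
translate([1632, 529, 49]) cube([76, 18, 1318]);
translate([1847, 529, 49]) cube([76, 18, 1318]);
translate([2062, 529, 49]) cube([76, 18, 1318]);
translate([2277, 529, 49]) cube([76, 18, 1318]);


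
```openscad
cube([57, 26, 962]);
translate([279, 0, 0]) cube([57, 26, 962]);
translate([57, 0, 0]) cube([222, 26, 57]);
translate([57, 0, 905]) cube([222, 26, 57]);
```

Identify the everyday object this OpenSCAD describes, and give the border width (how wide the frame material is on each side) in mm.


A picture frame. The border width is 57 mm.

Four thin pieces enclosing a rectangular opening — a picture frame. The two full-height stiles are 962 mm tall; the top rail sits at z = 905 and is 57 mm tall, so the border above the opening is 962 − 905 = 57 mm, matching the stile x-width.


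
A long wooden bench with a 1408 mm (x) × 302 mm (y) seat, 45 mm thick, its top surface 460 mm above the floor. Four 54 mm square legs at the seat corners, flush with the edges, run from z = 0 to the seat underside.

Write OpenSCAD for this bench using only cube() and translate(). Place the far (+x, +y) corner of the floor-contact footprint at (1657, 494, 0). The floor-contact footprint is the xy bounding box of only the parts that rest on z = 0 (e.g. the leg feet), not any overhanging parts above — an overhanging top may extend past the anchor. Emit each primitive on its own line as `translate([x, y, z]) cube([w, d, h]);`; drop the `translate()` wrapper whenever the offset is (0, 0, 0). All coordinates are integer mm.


translate([249, 192, 415]) cube([1408, 302, 45]);
translate([249, 192, 0]) cube([54, 54, 415]);
translate([249, 440, 0]) cube([54, 54, 415]);
translate([1603, 192, 0]) cube([54, 54, 415]);
translate([1603, 440, 0]) cube([54, 54, 415]);


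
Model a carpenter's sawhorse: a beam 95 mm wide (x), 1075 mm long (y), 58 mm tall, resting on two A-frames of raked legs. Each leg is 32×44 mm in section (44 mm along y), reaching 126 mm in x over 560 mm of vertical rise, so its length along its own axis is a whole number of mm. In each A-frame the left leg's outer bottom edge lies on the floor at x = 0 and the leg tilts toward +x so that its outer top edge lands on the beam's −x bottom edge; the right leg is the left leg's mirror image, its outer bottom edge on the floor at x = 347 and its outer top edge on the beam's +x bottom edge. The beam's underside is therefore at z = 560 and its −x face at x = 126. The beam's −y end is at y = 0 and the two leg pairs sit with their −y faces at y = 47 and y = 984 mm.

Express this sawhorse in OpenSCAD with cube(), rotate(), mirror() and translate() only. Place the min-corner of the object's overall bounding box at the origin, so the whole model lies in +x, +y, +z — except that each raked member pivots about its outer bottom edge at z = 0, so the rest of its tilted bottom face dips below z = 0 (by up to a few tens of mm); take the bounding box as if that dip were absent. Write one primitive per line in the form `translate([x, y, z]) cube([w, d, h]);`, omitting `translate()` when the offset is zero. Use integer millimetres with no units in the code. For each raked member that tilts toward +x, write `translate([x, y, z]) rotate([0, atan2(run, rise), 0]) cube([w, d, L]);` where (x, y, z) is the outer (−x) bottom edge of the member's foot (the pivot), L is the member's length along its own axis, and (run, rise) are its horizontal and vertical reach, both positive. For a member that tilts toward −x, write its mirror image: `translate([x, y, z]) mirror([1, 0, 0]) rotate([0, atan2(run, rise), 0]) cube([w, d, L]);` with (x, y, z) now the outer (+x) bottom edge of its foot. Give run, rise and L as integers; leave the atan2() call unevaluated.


translate([126, 0, 560]) cube([95, 1075, 58]);
translate([0, 47, 0]) rotate([0, atan2(126, 560), 0]) cube([32, 44, 574]);
translate([347, 47, 0]) mirror([1, 0, 0]) rotate([0, atan2(126, 560), 0]) cube([32, 44, 574]);
translate([0, 984, 0]) rotate([0, atan2(126, 560), 0]) cube([32, 44, 574]);
translate([347, 984, 0]) mirror([1, 0, 0]) rotate([0, atan2(126, 560), 0]) cube([32, 44, 574]);


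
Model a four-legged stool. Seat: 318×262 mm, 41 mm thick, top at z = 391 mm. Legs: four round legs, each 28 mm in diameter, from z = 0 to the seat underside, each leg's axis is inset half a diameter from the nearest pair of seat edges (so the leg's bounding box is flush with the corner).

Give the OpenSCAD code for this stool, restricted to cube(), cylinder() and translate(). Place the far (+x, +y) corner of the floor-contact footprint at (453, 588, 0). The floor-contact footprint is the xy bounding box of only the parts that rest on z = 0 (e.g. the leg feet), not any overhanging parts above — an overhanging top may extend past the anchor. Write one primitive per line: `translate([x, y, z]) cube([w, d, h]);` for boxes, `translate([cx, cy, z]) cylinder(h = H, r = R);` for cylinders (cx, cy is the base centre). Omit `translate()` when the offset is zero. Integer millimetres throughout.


// leg_h = 391 - 41 = 350
translate([135, 326, 350]) cube([318, 262, 41]);
translate([149, 340, 0]) cylinder(h = 350, r = 14);
translate([439, 340, 0]) cylinder(h = 350, r = 14);
translate([149, 574, 0]) cylinder(h = 350, r = 14);
translate([439, 574, 0]) cylinder(h = 350, r = 14);


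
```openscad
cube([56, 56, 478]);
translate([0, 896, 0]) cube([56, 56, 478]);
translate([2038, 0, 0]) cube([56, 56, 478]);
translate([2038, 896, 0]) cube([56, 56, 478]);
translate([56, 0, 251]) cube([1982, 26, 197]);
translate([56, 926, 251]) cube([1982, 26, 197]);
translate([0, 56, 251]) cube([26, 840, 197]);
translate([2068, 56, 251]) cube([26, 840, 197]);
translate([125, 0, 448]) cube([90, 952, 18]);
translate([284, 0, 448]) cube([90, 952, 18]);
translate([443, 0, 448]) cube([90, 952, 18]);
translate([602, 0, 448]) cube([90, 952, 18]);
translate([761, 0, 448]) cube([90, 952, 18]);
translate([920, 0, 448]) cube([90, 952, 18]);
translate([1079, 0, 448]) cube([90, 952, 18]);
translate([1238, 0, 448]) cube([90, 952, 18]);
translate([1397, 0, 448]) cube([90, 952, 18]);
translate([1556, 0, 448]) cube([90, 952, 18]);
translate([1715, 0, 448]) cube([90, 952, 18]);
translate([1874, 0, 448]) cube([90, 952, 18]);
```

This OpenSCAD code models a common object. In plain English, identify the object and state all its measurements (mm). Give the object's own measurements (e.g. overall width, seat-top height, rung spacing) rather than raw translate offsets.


A bed frame 2094 mm long (x) by 952 mm wide (y). Four 56×56 mm corner posts, 478 mm tall, at the corners of the footprint. Four rails of 26 mm thickness and 197 mm height run between adjacent posts with their undersides at z = 251 mm, their outer faces flush with the outside of the frame (the two x-running rails run between the posts' inner faces; the two y-running rails run between the posts' inner faces). 12 slats, each 90 mm wide (x) and 18 mm thick, lie across the top of the two x-running rails, running the full 952 mm width of the frame in y; along x they sit between the end posts with a 69 mm gap after the −x posts and between neighbouring slats, leaving 74 mm before the +x posts.


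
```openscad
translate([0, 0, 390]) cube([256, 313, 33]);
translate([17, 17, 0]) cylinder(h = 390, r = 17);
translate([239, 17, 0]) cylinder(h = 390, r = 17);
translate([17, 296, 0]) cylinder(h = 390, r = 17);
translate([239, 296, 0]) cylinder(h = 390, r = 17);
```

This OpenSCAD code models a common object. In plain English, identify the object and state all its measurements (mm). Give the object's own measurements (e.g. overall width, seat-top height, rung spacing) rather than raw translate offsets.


A simple wooden stool: a rectangular seat 256 mm (x) by 313 mm (y), 33 mm thick, top face at z = 423 mm, on four round legs, each 34 mm in diameter. The legs rest on z = 0, each leg's axis is inset half a diameter from the nearest pair of seat edges (so the leg's bounding box is flush with the corner).


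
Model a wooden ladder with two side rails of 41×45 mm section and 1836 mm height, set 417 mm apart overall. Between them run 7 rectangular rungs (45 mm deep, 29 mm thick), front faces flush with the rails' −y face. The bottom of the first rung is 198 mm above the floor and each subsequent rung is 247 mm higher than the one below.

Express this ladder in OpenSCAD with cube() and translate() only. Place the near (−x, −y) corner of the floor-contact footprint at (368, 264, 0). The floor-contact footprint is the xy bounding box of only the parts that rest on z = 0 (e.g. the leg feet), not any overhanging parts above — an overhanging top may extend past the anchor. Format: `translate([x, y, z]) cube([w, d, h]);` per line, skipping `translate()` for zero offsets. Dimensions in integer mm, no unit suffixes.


translate([368, 264, 0]) cube([41, 45, 1836]);
translate([744, 264, 0]) cube([41, 45, 1836]);
translate([409, 264, 198]) cube([335, 45, 29]);
translate([409, 264, 445]) cube([335, 45, 29]);
translate([409, 264, 692]) cube([335, 45, 29]);
translate([409, 264, 939]) cube([335, 45, 29]);
translate([409, 264, 1186]) cube([335, 45, 29]);
translate([409, 264, 1433]) cube([335, 45, 29]);
translate([409, 264, 1680]) cube([335, 45, 29]);


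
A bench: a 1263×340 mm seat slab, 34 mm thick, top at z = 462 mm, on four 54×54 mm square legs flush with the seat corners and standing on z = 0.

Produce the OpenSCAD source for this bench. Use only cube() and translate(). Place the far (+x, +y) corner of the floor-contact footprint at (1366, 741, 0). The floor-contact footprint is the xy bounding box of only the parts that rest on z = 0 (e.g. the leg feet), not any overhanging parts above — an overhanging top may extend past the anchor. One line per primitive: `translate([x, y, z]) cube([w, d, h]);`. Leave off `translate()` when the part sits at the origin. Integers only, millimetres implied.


translate([103, 401, 428]) cube([1263, 340, 34]);
translate([103, 401, 0]) cube([54, 54, 428]);
translate([103, 687, 0]) cube([54, 54, 428]);
translate([1312, 401, 0]) cube([54, 54, 428]);
translate([1312, 687, 0]) cube([54, 54, 428]);


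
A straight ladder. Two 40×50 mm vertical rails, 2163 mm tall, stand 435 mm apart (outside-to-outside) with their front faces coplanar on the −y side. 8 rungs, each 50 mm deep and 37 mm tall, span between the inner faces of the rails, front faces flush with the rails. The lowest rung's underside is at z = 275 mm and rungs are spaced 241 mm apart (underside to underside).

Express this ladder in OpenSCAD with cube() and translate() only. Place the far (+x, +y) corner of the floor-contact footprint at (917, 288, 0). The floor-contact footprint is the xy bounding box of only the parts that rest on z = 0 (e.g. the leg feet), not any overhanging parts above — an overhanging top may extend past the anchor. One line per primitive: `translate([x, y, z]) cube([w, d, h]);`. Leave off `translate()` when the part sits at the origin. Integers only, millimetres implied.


translate([482, 238, 0]) cube([40, 50, 2163]);
translate([877, 238, 0]) cube([40, 50, 2163]);
translate([522, 238, 275]) cube([355, 50, 37]);
translate([522, 238, 516]) cube([355, 50, 37]);
translate([522, 238, 757]) cube([355, 50, 37]);
translate([522, 238, 998]) cube([355, 50, 37]);
translate([522, 238, 1239]) cube([355, 50, 37]);
translate([522, 238, 1480]) cube([355, 50, 37]);
translate([522, 238, 1721]) cube([355, 50, 37]);
translate([522, 238, 1962]) cube([355, 50, 37]);


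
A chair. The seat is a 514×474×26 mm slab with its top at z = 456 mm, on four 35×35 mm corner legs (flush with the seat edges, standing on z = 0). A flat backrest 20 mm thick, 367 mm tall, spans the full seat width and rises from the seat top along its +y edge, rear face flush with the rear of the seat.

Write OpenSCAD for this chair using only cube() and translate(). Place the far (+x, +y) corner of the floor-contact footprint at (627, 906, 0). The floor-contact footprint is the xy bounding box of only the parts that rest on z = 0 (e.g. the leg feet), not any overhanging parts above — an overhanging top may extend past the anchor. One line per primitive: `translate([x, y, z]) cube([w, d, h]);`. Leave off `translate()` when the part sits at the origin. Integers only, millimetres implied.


// leg_h = 456 - 26 = 430
translate([113, 432, 430]) cube([514, 474, 26]);
translate([113, 432, 0]) cube([35, 35, 430]);
translate([592, 432, 0]) cube([35, 35, 430]);
translate([113, 871, 0]) cube([35, 35, 430]);
translate([592, 871, 0]) cube([35, 35, 430]);
translate([113, 886, 456]) cube([514, 20, 367]);


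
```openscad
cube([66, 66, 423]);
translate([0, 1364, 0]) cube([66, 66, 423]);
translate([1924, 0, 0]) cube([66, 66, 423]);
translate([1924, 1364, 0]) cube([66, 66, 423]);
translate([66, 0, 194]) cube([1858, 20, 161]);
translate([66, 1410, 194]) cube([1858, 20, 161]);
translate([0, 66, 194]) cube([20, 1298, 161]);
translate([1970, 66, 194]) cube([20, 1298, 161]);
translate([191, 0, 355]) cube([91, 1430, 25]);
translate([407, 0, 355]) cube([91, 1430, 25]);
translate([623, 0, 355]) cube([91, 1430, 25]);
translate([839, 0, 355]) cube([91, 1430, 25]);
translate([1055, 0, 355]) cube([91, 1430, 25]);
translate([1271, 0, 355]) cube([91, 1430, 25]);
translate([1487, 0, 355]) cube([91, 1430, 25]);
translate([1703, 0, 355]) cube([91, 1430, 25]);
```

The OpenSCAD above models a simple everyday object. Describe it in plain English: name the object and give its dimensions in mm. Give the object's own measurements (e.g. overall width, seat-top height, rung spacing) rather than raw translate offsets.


A bed frame 1990 mm long (x) by 1430 mm wide (y). Four 66×66 mm corner posts, 423 mm tall, at the corners of the footprint. Four rails of 20 mm thickness and 161 mm height run between adjacent posts with their undersides at z = 194 mm, their outer faces flush with the outside of the frame (the two x-running rails run between the posts' inner faces; the two y-running rails run between the posts' inner faces). 8 slats, each 91 mm wide (x) and 25 mm thick, lie across the top of the two x-running rails, running the full 1430 mm width of the frame in y; along x they sit between the end posts with a 125 mm gap after the −x posts and between neighbouring slats, leaving 130 mm before the +x posts.


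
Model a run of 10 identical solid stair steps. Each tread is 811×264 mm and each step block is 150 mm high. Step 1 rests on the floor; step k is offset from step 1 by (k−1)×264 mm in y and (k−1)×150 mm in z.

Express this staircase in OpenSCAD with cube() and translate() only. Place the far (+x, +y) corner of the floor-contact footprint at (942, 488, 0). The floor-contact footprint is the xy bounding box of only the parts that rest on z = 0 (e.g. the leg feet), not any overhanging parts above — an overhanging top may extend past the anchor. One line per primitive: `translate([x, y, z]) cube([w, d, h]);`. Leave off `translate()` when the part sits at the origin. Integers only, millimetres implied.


translate([131, 224, 0]) cube([811, 264, 150]);
translate([131, 488, 150]) cube([811, 264, 150]);
translate([131, 752, 300]) cube([811, 264, 150]);
translate([131, 1016, 450]) cube([811, 264, 150]);
translate([131, 1280, 600]) cube([811, 264, 150]);
translate([131, 1544, 750]) cube([811, 264, 150]);
translate([131, 1808, 900]) cube([811, 264, 150]);
translate([131, 2072, 1050]) cube([811, 264, 150]);
translate([131, 2336, 1200]) cube([811, 264, 150]);
translate([131, 2600, 1350]) cube([811, 264, 150]);


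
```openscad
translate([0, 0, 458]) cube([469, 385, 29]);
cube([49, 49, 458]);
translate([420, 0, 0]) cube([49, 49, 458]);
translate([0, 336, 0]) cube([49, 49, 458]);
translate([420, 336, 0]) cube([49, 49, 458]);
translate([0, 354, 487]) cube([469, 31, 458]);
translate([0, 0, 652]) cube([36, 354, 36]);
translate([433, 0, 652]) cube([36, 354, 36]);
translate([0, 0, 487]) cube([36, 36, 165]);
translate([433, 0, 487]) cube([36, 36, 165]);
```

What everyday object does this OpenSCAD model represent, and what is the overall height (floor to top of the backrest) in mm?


A chair. The overall height is 945 mm.

A slab on four corner posts with a tall panel at the back — a chair. The seat slab sits at z = 458 with thickness 29, and the 458 mm backrest starts at the seat top, so the overall height is 458 + 29 + 458 = 945 mm.


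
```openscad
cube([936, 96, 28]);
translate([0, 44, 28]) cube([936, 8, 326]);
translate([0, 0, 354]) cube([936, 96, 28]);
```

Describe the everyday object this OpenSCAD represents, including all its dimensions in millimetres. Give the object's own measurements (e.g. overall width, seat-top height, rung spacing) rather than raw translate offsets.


An I-beam lying along x, 936 mm long. Overall section height 382 mm. Two flanges 96 mm wide (y) and 28 mm thick, one on the floor and one at the top; a web 8 mm thick runs between them, centred on the flange width.


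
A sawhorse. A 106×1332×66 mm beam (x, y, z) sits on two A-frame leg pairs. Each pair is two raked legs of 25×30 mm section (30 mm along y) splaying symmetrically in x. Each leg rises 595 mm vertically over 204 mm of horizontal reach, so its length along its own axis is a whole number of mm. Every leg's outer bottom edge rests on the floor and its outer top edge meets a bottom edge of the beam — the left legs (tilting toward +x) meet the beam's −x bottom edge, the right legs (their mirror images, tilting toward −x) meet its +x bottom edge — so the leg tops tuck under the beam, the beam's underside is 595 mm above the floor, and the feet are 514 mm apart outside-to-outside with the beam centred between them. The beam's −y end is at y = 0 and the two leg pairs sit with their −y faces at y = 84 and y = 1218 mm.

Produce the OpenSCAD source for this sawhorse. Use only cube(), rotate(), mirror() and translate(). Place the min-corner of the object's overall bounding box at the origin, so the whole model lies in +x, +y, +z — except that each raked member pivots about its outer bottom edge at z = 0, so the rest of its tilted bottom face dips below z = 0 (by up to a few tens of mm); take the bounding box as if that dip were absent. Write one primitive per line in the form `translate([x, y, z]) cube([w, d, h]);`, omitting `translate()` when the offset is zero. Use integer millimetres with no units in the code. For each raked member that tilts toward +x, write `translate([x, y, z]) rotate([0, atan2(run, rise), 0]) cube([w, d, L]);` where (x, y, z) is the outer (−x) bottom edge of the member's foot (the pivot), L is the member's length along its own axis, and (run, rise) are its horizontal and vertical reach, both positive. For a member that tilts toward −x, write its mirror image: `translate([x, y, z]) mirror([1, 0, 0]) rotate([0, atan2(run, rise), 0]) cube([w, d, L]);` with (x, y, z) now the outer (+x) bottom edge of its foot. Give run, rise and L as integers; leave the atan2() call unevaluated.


// leg length = √(204² + 595²) = 629
// right-leg outer foot x = 2·204 + 106 = 514
// beam min-corner = (204, 0, 595)
translate([204, 0, 595]) cube([106, 1332, 66]);
translate([0, 84, 0]) rotate([0, atan2(204, 595), 0]) cube([25, 30, 629]);
translate([514, 84, 0]) mirror([1, 0, 0]) rotate([0, atan2(204, 595), 0]) cube([25, 30, 629]);
translate([0, 1218, 0]) rotate([0, atan2(204, 595), 0]) cube([25, 30, 629]);
translate([514, 1218, 0]) mirror([1, 0, 0]) rotate([0, atan2(204, 595), 0]) cube([25, 30, 629]);


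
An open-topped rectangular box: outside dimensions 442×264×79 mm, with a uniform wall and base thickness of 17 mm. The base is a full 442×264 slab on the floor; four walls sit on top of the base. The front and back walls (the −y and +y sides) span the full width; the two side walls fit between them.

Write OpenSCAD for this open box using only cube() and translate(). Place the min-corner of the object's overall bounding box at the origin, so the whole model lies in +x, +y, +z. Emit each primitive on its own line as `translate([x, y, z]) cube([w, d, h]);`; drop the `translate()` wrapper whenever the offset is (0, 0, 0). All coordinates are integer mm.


cube([442, 264, 17]);
translate([0, 0, 17]) cube([442, 17, 62]);
translate([0, 247, 17]) cube([442, 17, 62]);
translate([0, 17, 17]) cube([17, 230, 62]);
translate([425, 17, 17]) cube([17, 230, 62]);


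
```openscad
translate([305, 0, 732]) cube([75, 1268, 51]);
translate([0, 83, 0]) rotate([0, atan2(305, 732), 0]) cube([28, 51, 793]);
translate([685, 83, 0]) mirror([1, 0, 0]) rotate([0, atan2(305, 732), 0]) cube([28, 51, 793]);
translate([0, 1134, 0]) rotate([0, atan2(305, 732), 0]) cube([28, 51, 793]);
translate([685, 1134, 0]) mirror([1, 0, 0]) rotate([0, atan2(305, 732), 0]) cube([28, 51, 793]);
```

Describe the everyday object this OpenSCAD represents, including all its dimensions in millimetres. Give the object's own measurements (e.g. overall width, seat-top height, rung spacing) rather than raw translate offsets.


A sawhorse. A 75×1268×51 mm beam (x, y, z) sits on two A-frame leg pairs. Each pair is two raked legs of 28×51 mm section (51 mm along y) splaying symmetrically in x. Each leg rises 732 mm vertically over 305 mm of horizontal reach and is 793 mm long along its own axis. Every leg's outer bottom edge rests on the floor and its outer top edge meets a bottom edge of the beam — the left legs (tilting toward +x) meet the beam's −x bottom edge, the right legs (their mirror images, tilting toward −x) meet its +x bottom edge — so the leg tops tuck under the beam, the beam's underside is 732 mm above the floor, and the feet are 685 mm apart outside-to-outside with the beam centred between them. The two leg pairs are set in 83 mm from either end of the beam.


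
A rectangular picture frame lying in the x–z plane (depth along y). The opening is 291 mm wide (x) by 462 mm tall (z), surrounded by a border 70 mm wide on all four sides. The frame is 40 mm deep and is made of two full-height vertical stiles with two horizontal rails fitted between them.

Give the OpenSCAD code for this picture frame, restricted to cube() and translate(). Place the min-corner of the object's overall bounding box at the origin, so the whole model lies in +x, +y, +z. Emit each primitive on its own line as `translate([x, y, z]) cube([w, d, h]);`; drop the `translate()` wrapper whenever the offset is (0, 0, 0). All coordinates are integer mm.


cube([70, 40, 602]);
translate([361, 0, 0]) cube([70, 40, 602]);
translate([70, 0, 0]) cube([291, 40, 70]);
translate([70, 0, 532]) cube([291, 40, 70]);


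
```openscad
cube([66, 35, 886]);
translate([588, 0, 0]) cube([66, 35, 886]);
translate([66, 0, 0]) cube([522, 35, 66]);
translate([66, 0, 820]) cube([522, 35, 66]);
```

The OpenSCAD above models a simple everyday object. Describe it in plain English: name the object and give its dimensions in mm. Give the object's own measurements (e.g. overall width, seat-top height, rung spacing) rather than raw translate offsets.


A rectangular picture frame lying in the x–z plane (depth along y). The opening is 522 mm wide (x) by 754 mm tall (z), surrounded by a border 66 mm wide on all four sides. The frame is 35 mm deep and is made of two full-height vertical stiles with two horizontal rails fitted between them.


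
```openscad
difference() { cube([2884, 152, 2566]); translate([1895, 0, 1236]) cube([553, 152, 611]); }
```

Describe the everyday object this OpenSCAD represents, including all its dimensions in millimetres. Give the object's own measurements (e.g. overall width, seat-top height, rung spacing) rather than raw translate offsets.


A wall 2884 mm long (x), 152 mm thick (y), 2566 mm tall, with a rectangular window opening cut through it. The opening is 553 mm wide and 611 mm tall; its sill is at z = 1236 mm and its near (−x) edge is 1895 mm from the wall's −x end. The opening passes through the full wall thickness.


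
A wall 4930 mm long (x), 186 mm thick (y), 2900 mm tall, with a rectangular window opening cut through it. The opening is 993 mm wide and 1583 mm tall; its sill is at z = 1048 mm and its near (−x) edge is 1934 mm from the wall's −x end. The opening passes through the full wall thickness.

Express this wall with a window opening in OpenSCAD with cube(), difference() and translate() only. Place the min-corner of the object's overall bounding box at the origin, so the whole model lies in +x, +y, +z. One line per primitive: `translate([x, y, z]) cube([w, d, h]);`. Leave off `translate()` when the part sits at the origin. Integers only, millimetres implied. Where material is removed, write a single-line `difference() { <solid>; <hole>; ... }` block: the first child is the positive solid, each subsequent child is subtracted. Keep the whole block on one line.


difference() { cube([4930, 186, 2900]); translate([1934, 0, 1048]) cube([993, 186, 1583]); }


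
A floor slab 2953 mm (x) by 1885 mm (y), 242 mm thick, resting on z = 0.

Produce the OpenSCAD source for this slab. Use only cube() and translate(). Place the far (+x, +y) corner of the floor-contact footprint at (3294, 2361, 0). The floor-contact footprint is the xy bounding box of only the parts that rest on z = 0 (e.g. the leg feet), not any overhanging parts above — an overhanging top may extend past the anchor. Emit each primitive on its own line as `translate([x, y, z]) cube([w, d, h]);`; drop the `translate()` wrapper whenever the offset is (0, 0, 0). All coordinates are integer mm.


translate([341, 476, 0]) cube([2953, 1885, 242]);


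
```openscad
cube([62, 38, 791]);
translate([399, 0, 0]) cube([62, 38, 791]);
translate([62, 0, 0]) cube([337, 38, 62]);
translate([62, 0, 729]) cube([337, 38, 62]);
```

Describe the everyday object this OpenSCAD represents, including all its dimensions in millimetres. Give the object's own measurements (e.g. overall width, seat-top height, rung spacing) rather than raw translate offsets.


A rectangular picture frame lying in the x–z plane (depth along y). The opening is 337 mm wide (x) by 667 mm tall (z), surrounded by a border 62 mm wide on all four sides. The frame is 38 mm deep and is made of two full-height vertical stiles with two horizontal rails fitted between them.


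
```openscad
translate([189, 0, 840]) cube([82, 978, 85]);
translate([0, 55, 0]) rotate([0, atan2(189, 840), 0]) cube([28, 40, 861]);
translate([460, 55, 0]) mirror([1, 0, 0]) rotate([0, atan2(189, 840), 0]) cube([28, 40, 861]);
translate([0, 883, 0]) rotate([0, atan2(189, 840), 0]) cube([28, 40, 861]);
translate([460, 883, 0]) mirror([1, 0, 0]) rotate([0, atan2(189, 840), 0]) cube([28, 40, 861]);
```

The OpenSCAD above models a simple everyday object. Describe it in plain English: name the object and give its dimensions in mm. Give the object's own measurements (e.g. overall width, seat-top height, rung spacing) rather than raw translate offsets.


A sawhorse. A 82×978×85 mm beam (x, y, z) sits on two A-frame leg pairs. Each pair is two raked legs of 28×40 mm section (40 mm along y) splaying symmetrically in x. Each leg rises 840 mm vertically over 189 mm of horizontal reach and is 861 mm long along its own axis. Every leg's outer bottom edge rests on the floor and its outer top edge meets a bottom edge of the beam — the left legs (tilting toward +x) meet the beam's −x bottom edge, the right legs (their mirror images, tilting toward −x) meet its +x bottom edge — so the leg tops tuck under the beam, the beam's underside is 840 mm above the floor, and the feet are 460 mm apart outside-to-outside with the beam centred between them. The two leg pairs are set in 55 mm from either end of the beam.
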